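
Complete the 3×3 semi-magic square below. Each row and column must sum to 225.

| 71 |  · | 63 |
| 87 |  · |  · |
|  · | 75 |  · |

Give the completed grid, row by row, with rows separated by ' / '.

Using row 1: 71 + 63 + ? → (1,2) = 225 − 134 = 91.
Using column 1: 71 + 87 + ? → (3,1) = 225 − 158 = 67.
The remaining cell in column 2 is (2,2) = 225 − 166 = 59.
Row 2 must total 225; the given cells sum to 146, so (2,3) = 79.
Row 3 needs 225; the known cells sum to 142, so (3,3) = 83.

71 91 63 / 87 59 79 / 67 75 83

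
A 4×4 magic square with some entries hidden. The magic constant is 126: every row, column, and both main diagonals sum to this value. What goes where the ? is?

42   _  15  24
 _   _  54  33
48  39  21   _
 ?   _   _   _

9

Using row 1: 42 + 15 + 24 + ? → (1,2) = 126 − 81 = 45.
Row 3 must total 126; the given cells sum to 108, so (3,4) = 18.
From column 3, 126 − (15 + 54 + 21) gives (4,3) = 36.
From column 4, 126 − (24 + 33 + 18) gives (4,4) = 51.
Main diagonal must total 126; the given cells sum to 114, so (2,2) = 12.
Anti-diagonal must total 126; the given cells sum to 117, so (4,1) = 9.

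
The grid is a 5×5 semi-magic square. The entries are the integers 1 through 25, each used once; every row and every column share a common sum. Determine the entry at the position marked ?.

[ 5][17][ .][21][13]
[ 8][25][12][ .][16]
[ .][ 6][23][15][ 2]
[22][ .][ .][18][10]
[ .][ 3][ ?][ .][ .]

20

The entries are 1 through 25, which sum to 325, so each line sums to 325/5 = 65.
Using row 1: 5 + 17 + 21 + 13 + ? → (1,3) = 65 − 56 = 9.
Using row 2: 8 + 25 + 12 + 16 + ? → (2,4) = 65 − 61 = 4.
Row 3 needs 65; the known cells sum to 46, so (3,1) = 19.
Column 1 must total 65; the given cells sum to 54, so (5,1) = 11.
Using column 2: 17 + 25 + 6 + 3 + ? → (4,2) = 65 − 51 = 14.
Using column 4: 21 + 4 + 15 + 18 + ? → (5,4) = 65 − 58 = 7.
The remaining cell in column 5 is (5,5) = 65 − 41 = 24.
Row 4 needs 65; the known cells sum to 64, so (4,3) = 1.
Row 5 needs 65; the known cells sum to 45, so (5,3) = 20.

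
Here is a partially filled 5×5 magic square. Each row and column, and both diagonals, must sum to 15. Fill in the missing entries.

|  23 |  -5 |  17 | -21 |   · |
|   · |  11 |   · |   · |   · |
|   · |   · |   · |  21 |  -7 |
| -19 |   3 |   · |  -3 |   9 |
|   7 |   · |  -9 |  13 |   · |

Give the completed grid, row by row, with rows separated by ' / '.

23 -5 17 -21 1 / -11 11 -17 5 27 / 15 -13 -1 21 -7 / -19 3 25 -3 9 / 7 19 -9 13 -15

Row 1: 23 + (-5) + 17 + (-21) + ? = 15, so (1,5) = 1.
Using row 4: -19 + 3 + (-3) + 9 + ? → (4,3) = 15 − (-10) = 25.
The remaining cell in column 4 is (2,4) = 15 − 10 = 5.
Anti-diagonal needs 15; the known cells sum to 16, so (3,3) = -1.
The remaining cell in column 3 is (2,3) = 15 − 32 = -17.
The remaining cell in main diagonal is (5,5) = 15 − 30 = -15.
Row 5: 7 + (-9) + 13 + (-15) + ? = 15, so (5,2) = 19.
Using column 2: -5 + 11 + 3 + 19 + ? → (3,2) = 15 − 28 = -13.
Using column 5: 1 + (-7) + 9 + (-15) + ? → (2,5) = 15 − (-12) = 27.
From row 2, 15 − (11 + (-17) + 5 + 27) gives (2,1) = -11.
Row 3: -13 + (-1) + 21 + (-7) + ? = 15, so (3,1) = 15.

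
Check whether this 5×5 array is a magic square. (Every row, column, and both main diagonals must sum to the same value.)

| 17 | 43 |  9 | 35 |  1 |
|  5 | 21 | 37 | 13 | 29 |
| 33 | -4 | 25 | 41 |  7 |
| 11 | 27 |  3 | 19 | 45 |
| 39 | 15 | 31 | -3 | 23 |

Row 1: 17 + 43 + 9 + 35 + 1 = 105.
Row 2: 5 + 21 + 37 + 13 + 29 = 105.
Row 3: 33 + (-4) + 25 + 41 + 7 = 102.
Row 4: 11 + 27 + 3 + 19 + 45 = 105.
Row 5: 39 + 15 + 31 + (-3) + 23 = 105.
Column 1: 17 + 5 + 33 + 11 + 39 = 105.
Column 2: 43 + 21 + (-4) + 27 + 15 = 102.
Column 3: 9 + 37 + 25 + 3 + 31 = 105.
Column 4: 35 + 13 + 41 + 19 + (-3) = 105.
Column 5: 1 + 29 + 7 + 45 + 23 = 105.
Main diagonal: 17 + 21 + 25 + 19 + 23 = 105.
Anti-diagonal: 1 + 13 + 25 + 27 + 39 = 105.

No — column 2 sums to 102 but column 5 sums to 105.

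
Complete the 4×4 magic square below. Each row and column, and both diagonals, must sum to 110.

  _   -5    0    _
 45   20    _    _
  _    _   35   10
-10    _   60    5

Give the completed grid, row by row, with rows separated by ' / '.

Using row 4: -10 + 60 + 5 + ? → (4,2) = 110 − 55 = 55.
From column 2, 110 − (-5 + 20 + 55) gives (3,2) = 40.
Column 3 must total 110; the given cells sum to 95, so (2,3) = 15.
Main diagonal must total 110; the given cells sum to 60, so (1,1) = 50.
Anti-diagonal: 15 + 40 + (-10) + ? = 110, so (1,4) = 65.
Row 2 needs 110; the known cells sum to 80, so (2,4) = 30.
Row 3: 40 + 35 + 10 + ? = 110, so (3,1) = 25.

50 -5 0 65 / 45 20 15 30 / 25 40 35 10 / -10 55 60 5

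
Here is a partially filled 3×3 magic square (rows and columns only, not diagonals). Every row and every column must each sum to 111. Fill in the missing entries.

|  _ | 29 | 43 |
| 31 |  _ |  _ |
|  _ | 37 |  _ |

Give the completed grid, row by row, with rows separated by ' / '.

39 29 43 / 31 45 35 / 41 37 33

Row 1 must total 111; the given cells sum to 72, so (1,1) = 39.
Column 1: 39 + 31 + ? = 111, so (3,1) = 41.
Using column 2: 29 + 37 + ? → (2,2) = 111 − 66 = 45.
Row 2: 31 + 45 + ? = 111, so (2,3) = 35.
Row 3 must total 111; the given cells sum to 78, so (3,3) = 33.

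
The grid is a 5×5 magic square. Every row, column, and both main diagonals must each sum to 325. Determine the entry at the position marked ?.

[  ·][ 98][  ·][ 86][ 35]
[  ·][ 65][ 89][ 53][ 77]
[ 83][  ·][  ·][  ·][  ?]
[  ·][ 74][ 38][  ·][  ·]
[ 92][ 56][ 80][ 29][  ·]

The remaining cell in row 2 is (2,1) = 325 − 284 = 41.
Row 5: 92 + 56 + 80 + 29 + ? = 325, so (5,5) = 68.
Column 2 must total 325; the given cells sum to 293, so (3,2) = 32.
The remaining cell in anti-diagonal is (3,3) = 325 − 254 = 71.
Column 3 needs 325; the known cells sum to 278, so (1,3) = 47.
From row 1, 325 − (98 + 47 + 86 + 35) gives (1,1) = 59.
From column 1, 325 − (59 + 41 + 83 + 92) gives (4,1) = 50.
Using main diagonal: 59 + 65 + 71 + 68 + ? → (4,4) = 325 − 263 = 62.
Row 4 needs 325; the known cells sum to 224, so (4,5) = 101.
Column 4 needs 325; the known cells sum to 230, so (3,4) = 95.
Column 5: 35 + 77 + 101 + 68 + ? = 325, so (3,5) = 44.

44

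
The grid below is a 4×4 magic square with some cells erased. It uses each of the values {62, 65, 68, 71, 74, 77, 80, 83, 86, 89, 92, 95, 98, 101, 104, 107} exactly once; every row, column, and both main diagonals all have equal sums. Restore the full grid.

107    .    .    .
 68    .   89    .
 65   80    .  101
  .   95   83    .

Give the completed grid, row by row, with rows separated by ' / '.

The 16 entries sum to 1352, so each line sums to 1352/4 = 338.
Row 3 needs 338; the known cells sum to 246, so (3,3) = 92.
Using column 1: 107 + 68 + 65 + ? → (4,1) = 338 − 240 = 98.
Column 3: 89 + 92 + 83 + ? = 338, so (1,3) = 74.
Anti-diagonal needs 338; the known cells sum to 267, so (1,4) = 71.
The remaining cell in row 1 is (1,2) = 338 − 252 = 86.
Row 4 must total 338; the given cells sum to 276, so (4,4) = 62.
Column 2 must total 338; the given cells sum to 261, so (2,2) = 77.
Column 4 needs 338; the known cells sum to 234, so (2,4) = 104.

107 86 74 71 / 68 77 89 104 / 65 80 92 101 / 98 95 83 62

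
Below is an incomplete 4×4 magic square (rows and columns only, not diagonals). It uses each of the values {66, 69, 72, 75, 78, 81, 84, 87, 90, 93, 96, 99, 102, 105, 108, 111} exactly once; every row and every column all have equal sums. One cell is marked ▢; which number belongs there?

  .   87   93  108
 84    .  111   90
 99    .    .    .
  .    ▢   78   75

The 16 entries sum to 1416, so each line sums to 1416/4 = 354.
From row 1, 354 − (87 + 93 + 108) gives (1,1) = 66.
Row 2 must total 354; the given cells sum to 285, so (2,2) = 69.
Column 1: 66 + 84 + 99 + ? = 354, so (4,1) = 105.
Using column 3: 93 + 111 + 78 + ? → (3,3) = 354 − 282 = 72.
The remaining cell in column 4 is (3,4) = 354 − 273 = 81.
From row 3, 354 − (99 + 72 + 81) gives (3,2) = 102.
Row 4: 105 + 78 + 75 + ? = 354, so (4,2) = 96.

96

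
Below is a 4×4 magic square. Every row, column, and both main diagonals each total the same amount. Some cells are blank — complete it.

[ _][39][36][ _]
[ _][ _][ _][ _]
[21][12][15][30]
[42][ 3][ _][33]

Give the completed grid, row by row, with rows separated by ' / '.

6 39 36 -3 / 9 24 27 18 / 21 12 15 30 / 42 3 0 33

Row 3 is already complete: 21 + 12 + 15 + 30 = 78, so that is the magic constant.
Row 4: 42 + 3 + 33 + ? = 78, so (4,3) = 0.
Column 2: 39 + 12 + 3 + ? = 78, so (2,2) = 24.
The remaining cell in column 3 is (2,3) = 78 − 51 = 27.
Using main diagonal: 24 + 15 + 33 + ? → (1,1) = 78 − 72 = 6.
Anti-diagonal: 27 + 12 + 42 + ? = 78, so (1,4) = -3.
From column 1, 78 − (6 + 21 + 42) gives (2,1) = 9.
Column 4 needs 78; the known cells sum to 60, so (2,4) = 18.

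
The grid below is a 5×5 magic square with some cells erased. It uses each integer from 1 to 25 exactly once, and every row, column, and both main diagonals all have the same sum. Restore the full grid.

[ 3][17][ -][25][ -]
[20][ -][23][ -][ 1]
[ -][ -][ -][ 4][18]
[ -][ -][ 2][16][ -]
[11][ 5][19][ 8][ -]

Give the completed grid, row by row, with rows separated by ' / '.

3 17 6 25 14 / 20 9 23 12 1 / 7 21 15 4 18 / 24 13 2 16 10 / 11 5 19 8 22

The entries are 1 through 25, which sum to 325, so each line sums to 325/5 = 65.
Row 5 needs 65; the known cells sum to 43, so (5,5) = 22.
From column 4, 65 − (25 + 4 + 16 + 8) gives (2,4) = 12.
Using row 2: 20 + 23 + 12 + 1 + ? → (2,2) = 65 − 56 = 9.
Main diagonal needs 65; the known cells sum to 50, so (3,3) = 15.
Column 3 needs 65; the known cells sum to 59, so (1,3) = 6.
Row 1 needs 65; the known cells sum to 51, so (1,5) = 14.
Column 5 must total 65; the given cells sum to 55, so (4,5) = 10.
Using anti-diagonal: 14 + 12 + 15 + 11 + ? → (4,2) = 65 − 52 = 13.
Row 4 needs 65; the known cells sum to 41, so (4,1) = 24.
The remaining cell in column 1 is (3,1) = 65 − 58 = 7.
Column 2 must total 65; the given cells sum to 44, so (3,2) = 21.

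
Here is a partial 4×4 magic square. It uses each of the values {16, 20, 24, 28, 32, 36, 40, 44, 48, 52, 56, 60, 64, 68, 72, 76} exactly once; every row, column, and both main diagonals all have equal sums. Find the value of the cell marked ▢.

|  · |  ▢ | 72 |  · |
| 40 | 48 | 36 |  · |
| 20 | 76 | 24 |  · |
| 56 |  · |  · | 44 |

28

The 16 entries sum to 736, so each line sums to 736/4 = 184.
From row 2, 184 − (40 + 48 + 36) gives (2,4) = 60.
Row 3 must total 184; the given cells sum to 120, so (3,4) = 64.
Column 1 needs 184; the known cells sum to 116, so (1,1) = 68.
Using column 3: 72 + 36 + 24 + ? → (4,3) = 184 − 132 = 52.
The remaining cell in column 4 is (1,4) = 184 − 168 = 16.
Row 1 must total 184; the given cells sum to 156, so (1,2) = 28.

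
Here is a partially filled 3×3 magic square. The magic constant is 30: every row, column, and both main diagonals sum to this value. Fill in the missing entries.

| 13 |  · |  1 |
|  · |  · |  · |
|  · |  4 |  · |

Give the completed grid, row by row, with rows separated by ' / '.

From row 1, 30 − (13 + 1) gives (1,2) = 16.
Column 2 needs 30; the known cells sum to 20, so (2,2) = 10.
The remaining cell in main diagonal is (3,3) = 30 − 23 = 7.
Anti-diagonal: 1 + 10 + ? = 30, so (3,1) = 19.
From column 1, 30 − (13 + 19) gives (2,1) = -2.
Column 3 must total 30; the given cells sum to 8, so (2,3) = 22.

13 16 1 / -2 10 22 / 19 4 7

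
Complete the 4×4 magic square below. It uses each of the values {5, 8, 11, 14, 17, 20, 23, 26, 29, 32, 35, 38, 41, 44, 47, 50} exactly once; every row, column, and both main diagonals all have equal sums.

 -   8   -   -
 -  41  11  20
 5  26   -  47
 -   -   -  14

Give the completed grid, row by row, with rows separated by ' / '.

23 8 50 29 / 38 41 11 20 / 5 26 32 47 / 44 35 17 14

The 16 entries sum to 440, so each line sums to 440/4 = 110.
Using row 2: 41 + 11 + 20 + ? → (2,1) = 110 − 72 = 38.
Row 3 must total 110; the given cells sum to 78, so (3,3) = 32.
Column 2 must total 110; the given cells sum to 75, so (4,2) = 35.
The remaining cell in column 4 is (1,4) = 110 − 81 = 29.
Main diagonal must total 110; the given cells sum to 87, so (1,1) = 23.
Anti-diagonal must total 110; the given cells sum to 66, so (4,1) = 44.
Row 1: 23 + 8 + 29 + ? = 110, so (1,3) = 50.
Row 4 must total 110; the given cells sum to 93, so (4,3) = 17.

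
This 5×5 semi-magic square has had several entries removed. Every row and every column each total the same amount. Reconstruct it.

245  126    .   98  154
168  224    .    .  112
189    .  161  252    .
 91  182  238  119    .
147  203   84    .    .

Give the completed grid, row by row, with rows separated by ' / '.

Column 1 is already complete: 245 + 168 + 189 + 91 + 147 = 840, so that is the magic constant.
Row 1 must total 840; the given cells sum to 623, so (1,3) = 217.
The remaining cell in row 4 is (4,5) = 840 − 630 = 210.
From column 2, 840 − (126 + 224 + 182 + 203) gives (3,2) = 105.
Using column 3: 217 + 161 + 238 + 84 + ? → (2,3) = 840 − 700 = 140.
Row 2: 168 + 224 + 140 + 112 + ? = 840, so (2,4) = 196.
Using row 3: 189 + 105 + 161 + 252 + ? → (3,5) = 840 − 707 = 133.
Using column 4: 98 + 196 + 252 + 119 + ? → (5,4) = 840 − 665 = 175.
Column 5 needs 840; the known cells sum to 609, so (5,5) = 231.

245 126 217 98 154 / 168 224 140 196 112 / 189 105 161 252 133 / 91 182 238 119 210 / 147 203 84 175 231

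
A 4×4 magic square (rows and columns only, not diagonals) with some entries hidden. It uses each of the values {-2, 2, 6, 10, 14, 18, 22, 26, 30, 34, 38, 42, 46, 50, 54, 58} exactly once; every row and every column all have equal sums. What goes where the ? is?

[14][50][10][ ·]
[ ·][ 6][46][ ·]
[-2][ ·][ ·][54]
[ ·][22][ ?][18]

30

The 16 entries sum to 448, so each line sums to 448/4 = 112.
Row 1: 14 + 50 + 10 + ? = 112, so (1,4) = 38.
Column 2: 50 + 6 + 22 + ? = 112, so (3,2) = 34.
Column 4: 38 + 54 + 18 + ? = 112, so (2,4) = 2.
Row 2 must total 112; the given cells sum to 54, so (2,1) = 58.
Using row 3: -2 + 34 + 54 + ? → (3,3) = 112 − 86 = 26.
Using column 1: 14 + 58 + (-2) + ? → (4,1) = 112 − 70 = 42.
From column 3, 112 − (10 + 46 + 26) gives (4,3) = 30.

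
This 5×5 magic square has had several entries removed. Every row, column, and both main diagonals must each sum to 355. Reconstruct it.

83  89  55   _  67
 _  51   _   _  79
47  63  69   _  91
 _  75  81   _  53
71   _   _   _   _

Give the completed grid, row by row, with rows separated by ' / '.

83 89 55 61 67 / 95 51 57 73 79 / 47 63 69 85 91 / 59 75 81 87 53 / 71 77 93 49 65

Row 1: 83 + 89 + 55 + 67 + ? = 355, so (1,4) = 61.
The remaining cell in row 3 is (3,4) = 355 − 270 = 85.
From column 2, 355 − (89 + 51 + 63 + 75) gives (5,2) = 77.
Using column 5: 67 + 79 + 91 + 53 + ? → (5,5) = 355 − 290 = 65.
The remaining cell in main diagonal is (4,4) = 355 − 268 = 87.
Anti-diagonal: 67 + 69 + 75 + 71 + ? = 355, so (2,4) = 73.
The remaining cell in row 4 is (4,1) = 355 − 296 = 59.
Column 1: 83 + 47 + 59 + 71 + ? = 355, so (2,1) = 95.
Column 4: 61 + 73 + 85 + 87 + ? = 355, so (5,4) = 49.
From row 2, 355 − (95 + 51 + 73 + 79) gives (2,3) = 57.
Row 5 must total 355; the given cells sum to 262, so (5,3) = 93.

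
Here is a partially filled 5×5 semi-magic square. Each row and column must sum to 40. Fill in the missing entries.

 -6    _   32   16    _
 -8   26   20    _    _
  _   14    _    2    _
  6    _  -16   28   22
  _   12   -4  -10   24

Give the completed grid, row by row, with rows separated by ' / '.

-6 -12 32 16 10 / -8 26 20 4 -2 / 30 14 8 2 -14 / 6 0 -16 28 22 / 18 12 -4 -10 24

Row 4: 6 + (-16) + 28 + 22 + ? = 40, so (4,2) = 0.
The remaining cell in row 5 is (5,1) = 40 − 22 = 18.
From column 1, 40 − (-6 + (-8) + 6 + 18) gives (3,1) = 30.
The remaining cell in column 2 is (1,2) = 40 − 52 = -12.
Column 3: 32 + 20 + (-16) + (-4) + ? = 40, so (3,3) = 8.
Column 4: 16 + 2 + 28 + (-10) + ? = 40, so (2,4) = 4.
Row 1: -6 + (-12) + 32 + 16 + ? = 40, so (1,5) = 10.
Row 2 needs 40; the known cells sum to 42, so (2,5) = -2.
Using row 3: 30 + 14 + 8 + 2 + ? → (3,5) = 40 − 54 = -14.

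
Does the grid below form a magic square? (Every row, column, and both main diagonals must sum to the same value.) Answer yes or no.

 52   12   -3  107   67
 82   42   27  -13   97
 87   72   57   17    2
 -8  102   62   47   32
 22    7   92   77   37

Row 1: 52 + 12 + (-3) + 107 + 67 = 235.
Row 2: 82 + 42 + 27 + (-13) + 97 = 235.
Row 3: 87 + 72 + 57 + 17 + 2 = 235.
Row 4: -8 + 102 + 62 + 47 + 32 = 235.
Row 5: 22 + 7 + 92 + 77 + 37 = 235.
Column 1: 52 + 82 + 87 + (-8) + 22 = 235.
Column 2: 12 + 42 + 72 + 102 + 7 = 235.
Column 3: -3 + 27 + 57 + 62 + 92 = 235.
Column 4: 107 + (-13) + 17 + 47 + 77 = 235.
Column 5: 67 + 97 + 2 + 32 + 37 = 235.
Main diagonal: 52 + 42 + 57 + 47 + 37 = 235.
Anti-diagonal: 67 + (-13) + 57 + 102 + 22 = 235.
All lines sum to 235.

Yes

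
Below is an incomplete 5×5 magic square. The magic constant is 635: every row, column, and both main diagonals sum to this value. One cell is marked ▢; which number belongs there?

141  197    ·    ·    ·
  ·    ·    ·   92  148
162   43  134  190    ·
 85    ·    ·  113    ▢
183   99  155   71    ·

204

Using row 3: 162 + 43 + 134 + 190 + ? → (3,5) = 635 − 529 = 106.
Using row 5: 183 + 99 + 155 + 71 + ? → (5,5) = 635 − 508 = 127.
Column 1 needs 635; the known cells sum to 571, so (2,1) = 64.
Using column 4: 92 + 190 + 113 + 71 + ? → (1,4) = 635 − 466 = 169.
From main diagonal, 635 − (141 + 134 + 113 + 127) gives (2,2) = 120.
Row 2: 64 + 120 + 92 + 148 + ? = 635, so (2,3) = 211.
Using column 2: 197 + 120 + 43 + 99 + ? → (4,2) = 635 − 459 = 176.
Using anti-diagonal: 92 + 134 + 176 + 183 + ? → (1,5) = 635 − 585 = 50.
The remaining cell in row 1 is (1,3) = 635 − 557 = 78.
Using column 3: 78 + 211 + 134 + 155 + ? → (4,3) = 635 − 578 = 57.
Using column 5: 50 + 148 + 106 + 127 + ? → (4,5) = 635 − 431 = 204.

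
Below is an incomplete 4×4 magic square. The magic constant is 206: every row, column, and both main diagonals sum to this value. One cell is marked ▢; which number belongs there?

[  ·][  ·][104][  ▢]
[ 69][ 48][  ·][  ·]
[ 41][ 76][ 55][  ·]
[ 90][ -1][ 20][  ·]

13

Row 3: 41 + 76 + 55 + ? = 206, so (3,4) = 34.
Using row 4: 90 + (-1) + 20 + ? → (4,4) = 206 − 109 = 97.
Column 1: 69 + 41 + 90 + ? = 206, so (1,1) = 6.
Column 2 must total 206; the given cells sum to 123, so (1,2) = 83.
The remaining cell in column 3 is (2,3) = 206 − 179 = 27.
From anti-diagonal, 206 − (27 + 76 + 90) gives (1,4) = 13.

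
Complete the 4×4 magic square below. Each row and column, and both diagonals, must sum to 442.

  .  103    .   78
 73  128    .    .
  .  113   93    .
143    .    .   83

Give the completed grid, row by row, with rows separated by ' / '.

138 103 123 78 / 73 128 108 133 / 88 113 93 148 / 143 98 118 83

Column 2 must total 442; the given cells sum to 344, so (4,2) = 98.
From main diagonal, 442 − (128 + 93 + 83) gives (1,1) = 138.
Anti-diagonal: 78 + 113 + 143 + ? = 442, so (2,3) = 108.
Using row 1: 138 + 103 + 78 + ? → (1,3) = 442 − 319 = 123.
The remaining cell in row 2 is (2,4) = 442 − 309 = 133.
From row 4, 442 − (143 + 98 + 83) gives (4,3) = 118.
Column 1: 138 + 73 + 143 + ? = 442, so (3,1) = 88.
From column 4, 442 − (78 + 133 + 83) gives (3,4) = 148.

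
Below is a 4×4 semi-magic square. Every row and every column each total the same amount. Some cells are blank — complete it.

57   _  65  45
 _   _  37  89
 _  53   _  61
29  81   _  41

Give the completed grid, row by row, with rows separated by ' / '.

57 69 65 45 / 77 33 37 89 / 73 53 49 61 / 29 81 85 41

Column 4 is already complete: 45 + 89 + 61 + 41 = 236, so that is the magic constant.
Row 1 needs 236; the known cells sum to 167, so (1,2) = 69.
Row 4: 29 + 81 + 41 + ? = 236, so (4,3) = 85.
The remaining cell in column 2 is (2,2) = 236 − 203 = 33.
From column 3, 236 − (65 + 37 + 85) gives (3,3) = 49.
From row 2, 236 − (33 + 37 + 89) gives (2,1) = 77.
Row 3 must total 236; the given cells sum to 163, so (3,1) = 73.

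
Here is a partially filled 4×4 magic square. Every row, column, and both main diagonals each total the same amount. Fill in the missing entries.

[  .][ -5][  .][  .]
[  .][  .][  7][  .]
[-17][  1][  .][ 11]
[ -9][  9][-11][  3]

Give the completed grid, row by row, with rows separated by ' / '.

5 -5 -1 -7 / 13 -13 7 -15 / -17 1 -3 11 / -9 9 -11 3

Row 4 is already complete: -9 + 9 + -11 + 3 = -8, so that is the magic constant.
Using row 3: -17 + 1 + 11 + ? → (3,3) = -8 − (-5) = -3.
The remaining cell in column 2 is (2,2) = -8 − 5 = -13.
Column 3 needs -8; the known cells sum to -7, so (1,3) = -1.
From main diagonal, -8 − (-13 + (-3) + 3) gives (1,1) = 5.
From anti-diagonal, -8 − (7 + 1 + (-9)) gives (1,4) = -7.
From column 1, -8 − (5 + (-17) + (-9)) gives (2,1) = 13.
Column 4: -7 + 11 + 3 + ? = -8, so (2,4) = -15.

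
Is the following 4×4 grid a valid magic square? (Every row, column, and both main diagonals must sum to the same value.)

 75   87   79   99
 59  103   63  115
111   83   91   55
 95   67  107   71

Yes

Row 1: 75 + 87 + 79 + 99 = 340.
Row 2: 59 + 103 + 63 + 115 = 340.
Row 3: 111 + 83 + 91 + 55 = 340.
Row 4: 95 + 67 + 107 + 71 = 340.
Column 1: 75 + 59 + 111 + 95 = 340.
Column 2: 87 + 103 + 83 + 67 = 340.
Column 3: 79 + 63 + 91 + 107 = 340.
Column 4: 99 + 115 + 55 + 71 = 340.
Main diagonal: 75 + 103 + 91 + 71 = 340.
Anti-diagonal: 99 + 63 + 83 + 95 = 340.
All lines sum to 340.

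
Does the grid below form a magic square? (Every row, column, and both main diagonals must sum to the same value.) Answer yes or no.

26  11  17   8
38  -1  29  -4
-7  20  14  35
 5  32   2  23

Row 1: 26 + 11 + 17 + 8 = 62.
Row 2: 38 + (-1) + 29 + (-4) = 62.
Row 3: -7 + 20 + 14 + 35 = 62.
Row 4: 5 + 32 + 2 + 23 = 62.
Column 1: 26 + 38 + (-7) + 5 = 62.
Column 2: 11 + (-1) + 20 + 32 = 62.
Column 3: 17 + 29 + 14 + 2 = 62.
Column 4: 8 + (-4) + 35 + 23 = 62.
Main diagonal: 26 + (-1) + 14 + 23 = 62.
Anti-diagonal: 8 + 29 + 20 + 5 = 62.
All lines sum to 62.

Yes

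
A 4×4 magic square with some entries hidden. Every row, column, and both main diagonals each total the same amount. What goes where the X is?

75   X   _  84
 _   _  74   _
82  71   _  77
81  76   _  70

Anti-diagonal is complete and sums to 310; that is the magic constant.
Row 3 needs 310; the known cells sum to 230, so (3,3) = 80.
Row 4 needs 310; the known cells sum to 227, so (4,3) = 83.
Column 1 must total 310; the given cells sum to 238, so (2,1) = 72.
Column 3 needs 310; the known cells sum to 237, so (1,3) = 73.
From column 4, 310 − (84 + 77 + 70) gives (2,4) = 79.
From main diagonal, 310 − (75 + 80 + 70) gives (2,2) = 85.
From row 1, 310 − (75 + 73 + 84) gives (1,2) = 78.

78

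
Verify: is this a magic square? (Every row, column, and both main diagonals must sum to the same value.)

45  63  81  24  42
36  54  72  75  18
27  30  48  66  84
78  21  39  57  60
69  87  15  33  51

Yes

Row 1: 45 + 63 + 81 + 24 + 42 = 255.
Row 2: 36 + 54 + 72 + 75 + 18 = 255.
Row 3: 27 + 30 + 48 + 66 + 84 = 255.
Row 4: 78 + 21 + 39 + 57 + 60 = 255.
Row 5: 69 + 87 + 15 + 33 + 51 = 255.
Column 1: 45 + 36 + 27 + 78 + 69 = 255.
Column 2: 63 + 54 + 30 + 21 + 87 = 255.
Column 3: 81 + 72 + 48 + 39 + 15 = 255.
Column 4: 24 + 75 + 66 + 57 + 33 = 255.
Column 5: 42 + 18 + 84 + 60 + 51 = 255.
Main diagonal: 45 + 54 + 48 + 57 + 51 = 255.
Anti-diagonal: 42 + 75 + 48 + 21 + 69 = 255.
All lines sum to 255.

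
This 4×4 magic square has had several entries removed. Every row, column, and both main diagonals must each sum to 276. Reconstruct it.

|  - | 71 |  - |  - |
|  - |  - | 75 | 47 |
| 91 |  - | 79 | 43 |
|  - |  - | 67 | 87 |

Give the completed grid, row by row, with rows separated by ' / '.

From row 3, 276 − (91 + 79 + 43) gives (3,2) = 63.
From column 3, 276 − (75 + 79 + 67) gives (1,3) = 55.
The remaining cell in column 4 is (1,4) = 276 − 177 = 99.
The remaining cell in anti-diagonal is (4,1) = 276 − 237 = 39.
Row 1 needs 276; the known cells sum to 225, so (1,1) = 51.
From row 4, 276 − (39 + 67 + 87) gives (4,2) = 83.
From column 1, 276 − (51 + 91 + 39) gives (2,1) = 95.
Column 2 must total 276; the given cells sum to 217, so (2,2) = 59.

51 71 55 99 / 95 59 75 47 / 91 63 79 43 / 39 83 67 87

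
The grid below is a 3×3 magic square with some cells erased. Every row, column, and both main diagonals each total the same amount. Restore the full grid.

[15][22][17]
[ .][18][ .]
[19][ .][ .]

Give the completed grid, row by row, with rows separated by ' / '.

Row 1 is already complete: 15 + 22 + 17 = 54, so that is the magic constant.
Column 1 needs 54; the known cells sum to 34, so (2,1) = 20.
Column 2 must total 54; the given cells sum to 40, so (3,2) = 14.
From main diagonal, 54 − (15 + 18) gives (3,3) = 21.
From row 2, 54 − (20 + 18) gives (2,3) = 16.

15 22 17 / 20 18 16 / 19 14 21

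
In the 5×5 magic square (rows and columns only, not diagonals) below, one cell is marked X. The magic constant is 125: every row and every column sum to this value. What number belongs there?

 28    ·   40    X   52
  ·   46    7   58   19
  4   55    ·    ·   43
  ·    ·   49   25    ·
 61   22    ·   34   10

Row 2: 46 + 7 + 58 + 19 + ? = 125, so (2,1) = -5.
Row 5 needs 125; the known cells sum to 127, so (5,3) = -2.
Using column 1: 28 + (-5) + 4 + 61 + ? → (4,1) = 125 − 88 = 37.
Column 3: 40 + 7 + 49 + (-2) + ? = 125, so (3,3) = 31.
Using column 5: 52 + 19 + 43 + 10 + ? → (4,5) = 125 − 124 = 1.
From row 3, 125 − (4 + 55 + 31 + 43) gives (3,4) = -8.
Row 4 needs 125; the known cells sum to 112, so (4,2) = 13.
Using column 2: 46 + 55 + 13 + 22 + ? → (1,2) = 125 − 136 = -11.
Column 4 must total 125; the given cells sum to 109, so (1,4) = 16.

16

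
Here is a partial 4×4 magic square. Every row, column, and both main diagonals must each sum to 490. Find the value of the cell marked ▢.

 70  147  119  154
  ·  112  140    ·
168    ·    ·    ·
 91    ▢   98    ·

126

Using column 1: 70 + 168 + 91 + ? → (2,1) = 490 − 329 = 161.
Using column 3: 119 + 140 + 98 + ? → (3,3) = 490 − 357 = 133.
The remaining cell in main diagonal is (4,4) = 490 − 315 = 175.
Anti-diagonal must total 490; the given cells sum to 385, so (3,2) = 105.
From row 2, 490 − (161 + 112 + 140) gives (2,4) = 77.
Row 3 needs 490; the known cells sum to 406, so (3,4) = 84.
Row 4: 91 + 98 + 175 + ? = 490, so (4,2) = 126.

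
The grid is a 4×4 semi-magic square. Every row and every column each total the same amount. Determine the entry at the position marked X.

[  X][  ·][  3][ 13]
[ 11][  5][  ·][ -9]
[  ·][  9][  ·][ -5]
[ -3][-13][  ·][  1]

Column 4 is complete and sums to 0; that is the magic constant.
The remaining cell in row 2 is (2,3) = 0 − 7 = -7.
The remaining cell in row 4 is (4,3) = 0 − (-15) = 15.
Column 2 needs 0; the known cells sum to 1, so (1,2) = -1.
The remaining cell in column 3 is (3,3) = 0 − 11 = -11.
Row 1 must total 0; the given cells sum to 15, so (1,1) = -15.

-15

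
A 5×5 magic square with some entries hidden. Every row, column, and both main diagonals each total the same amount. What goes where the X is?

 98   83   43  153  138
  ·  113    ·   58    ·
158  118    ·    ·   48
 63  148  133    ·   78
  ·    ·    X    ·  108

163

Row 1 is complete and sums to 515; that is the magic constant.
Row 4: 63 + 148 + 133 + 78 + ? = 515, so (4,4) = 93.
Using column 2: 83 + 113 + 118 + 148 + ? → (5,2) = 515 − 462 = 53.
Column 5 must total 515; the given cells sum to 372, so (2,5) = 143.
The remaining cell in main diagonal is (3,3) = 515 − 412 = 103.
From anti-diagonal, 515 − (138 + 58 + 103 + 148) gives (5,1) = 68.
Row 3 must total 515; the given cells sum to 427, so (3,4) = 88.
The remaining cell in column 1 is (2,1) = 515 − 387 = 128.
Using column 4: 153 + 58 + 88 + 93 + ? → (5,4) = 515 − 392 = 123.
Row 2: 128 + 113 + 58 + 143 + ? = 515, so (2,3) = 73.
Using row 5: 68 + 53 + 123 + 108 + ? → (5,3) = 515 − 352 = 163.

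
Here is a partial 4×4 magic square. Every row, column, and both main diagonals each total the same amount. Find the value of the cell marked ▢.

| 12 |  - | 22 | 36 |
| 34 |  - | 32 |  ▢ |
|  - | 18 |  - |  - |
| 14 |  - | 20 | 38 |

Anti-diagonal is complete and sums to 100; that is the magic constant.
Row 1 needs 100; the known cells sum to 70, so (1,2) = 30.
Row 4 needs 100; the known cells sum to 72, so (4,2) = 28.
Column 1 must total 100; the given cells sum to 60, so (3,1) = 40.
Using column 2: 30 + 18 + 28 + ? → (2,2) = 100 − 76 = 24.
Column 3 needs 100; the known cells sum to 74, so (3,3) = 26.
Using row 2: 34 + 24 + 32 + ? → (2,4) = 100 − 90 = 10.

10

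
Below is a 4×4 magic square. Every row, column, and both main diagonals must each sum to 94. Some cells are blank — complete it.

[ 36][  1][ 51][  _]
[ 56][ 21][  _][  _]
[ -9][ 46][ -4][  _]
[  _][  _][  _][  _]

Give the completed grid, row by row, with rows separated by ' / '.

Using row 1: 36 + 1 + 51 + ? → (1,4) = 94 − 88 = 6.
Row 3 must total 94; the given cells sum to 33, so (3,4) = 61.
Column 1 needs 94; the known cells sum to 83, so (4,1) = 11.
The remaining cell in column 2 is (4,2) = 94 − 68 = 26.
The remaining cell in main diagonal is (4,4) = 94 − 53 = 41.
The remaining cell in anti-diagonal is (2,3) = 94 − 63 = 31.
From row 2, 94 − (56 + 21 + 31) gives (2,4) = -14.
Using row 4: 11 + 26 + 41 + ? → (4,3) = 94 − 78 = 16.

36 1 51 6 / 56 21 31 -14 / -9 46 -4 61 / 11 26 16 41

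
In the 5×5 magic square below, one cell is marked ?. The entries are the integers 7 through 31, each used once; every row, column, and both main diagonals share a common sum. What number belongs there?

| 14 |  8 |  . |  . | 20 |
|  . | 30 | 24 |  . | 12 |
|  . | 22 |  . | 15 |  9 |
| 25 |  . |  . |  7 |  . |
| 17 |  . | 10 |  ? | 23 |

The entries are 7 through 31, which sum to 475, so each line sums to 475/5 = 95.
Column 5 must total 95; the given cells sum to 64, so (4,5) = 31.
Main diagonal: 14 + 30 + 7 + 23 + ? = 95, so (3,3) = 21.
Row 3 must total 95; the given cells sum to 67, so (3,1) = 28.
Column 1 needs 95; the known cells sum to 84, so (2,1) = 11.
Row 2 needs 95; the known cells sum to 77, so (2,4) = 18.
From anti-diagonal, 95 − (20 + 18 + 21 + 17) gives (4,2) = 19.
Row 4: 25 + 19 + 7 + 31 + ? = 95, so (4,3) = 13.
From column 2, 95 − (8 + 30 + 22 + 19) gives (5,2) = 16.
The remaining cell in column 3 is (1,3) = 95 − 68 = 27.
Row 1: 14 + 8 + 27 + 20 + ? = 95, so (1,4) = 26.
From row 5, 95 − (17 + 16 + 10 + 23) gives (5,4) = 29.

29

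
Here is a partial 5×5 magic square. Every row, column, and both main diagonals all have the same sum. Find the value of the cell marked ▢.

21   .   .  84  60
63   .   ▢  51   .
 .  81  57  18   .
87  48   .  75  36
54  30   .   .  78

90

Anti-diagonal is complete and sums to 270; that is the magic constant.
Row 4: 87 + 48 + 75 + 36 + ? = 270, so (4,3) = 24.
Column 1: 21 + 63 + 87 + 54 + ? = 270, so (3,1) = 45.
Column 4 needs 270; the known cells sum to 228, so (5,4) = 42.
From main diagonal, 270 − (21 + 57 + 75 + 78) gives (2,2) = 39.
From row 3, 270 − (45 + 81 + 57 + 18) gives (3,5) = 69.
From row 5, 270 − (54 + 30 + 42 + 78) gives (5,3) = 66.
Column 2 must total 270; the given cells sum to 198, so (1,2) = 72.
Column 5: 60 + 69 + 36 + 78 + ? = 270, so (2,5) = 27.
From row 1, 270 − (21 + 72 + 84 + 60) gives (1,3) = 33.
Row 2 needs 270; the known cells sum to 180, so (2,3) = 90.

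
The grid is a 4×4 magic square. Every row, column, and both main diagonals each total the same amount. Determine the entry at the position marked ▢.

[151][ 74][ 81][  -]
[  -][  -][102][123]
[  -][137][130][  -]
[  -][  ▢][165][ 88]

158

Column 3 is complete and sums to 478; that is the magic constant.
Row 1 needs 478; the known cells sum to 306, so (1,4) = 172.
Column 4: 172 + 123 + 88 + ? = 478, so (3,4) = 95.
Main diagonal must total 478; the given cells sum to 369, so (2,2) = 109.
Anti-diagonal needs 478; the known cells sum to 411, so (4,1) = 67.
Using row 2: 109 + 102 + 123 + ? → (2,1) = 478 − 334 = 144.
Row 3 needs 478; the known cells sum to 362, so (3,1) = 116.
The remaining cell in row 4 is (4,2) = 478 − 320 = 158.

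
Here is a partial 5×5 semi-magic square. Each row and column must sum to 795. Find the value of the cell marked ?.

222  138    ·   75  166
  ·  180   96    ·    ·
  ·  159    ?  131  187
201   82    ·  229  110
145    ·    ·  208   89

215

From row 1, 795 − (222 + 138 + 75 + 166) gives (1,3) = 194.
Row 4 must total 795; the given cells sum to 622, so (4,3) = 173.
From column 2, 795 − (138 + 180 + 159 + 82) gives (5,2) = 236.
The remaining cell in column 4 is (2,4) = 795 − 643 = 152.
Using column 5: 166 + 187 + 110 + 89 + ? → (2,5) = 795 − 552 = 243.
From row 2, 795 − (180 + 96 + 152 + 243) gives (2,1) = 124.
The remaining cell in row 5 is (5,3) = 795 − 678 = 117.
Column 1 must total 795; the given cells sum to 692, so (3,1) = 103.
Column 3 needs 795; the known cells sum to 580, so (3,3) = 215.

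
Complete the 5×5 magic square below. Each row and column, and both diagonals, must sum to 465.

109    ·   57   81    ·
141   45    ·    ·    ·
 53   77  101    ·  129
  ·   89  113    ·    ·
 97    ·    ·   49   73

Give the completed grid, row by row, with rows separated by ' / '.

Row 3 needs 465; the known cells sum to 360, so (3,4) = 105.
Column 1: 109 + 141 + 53 + 97 + ? = 465, so (4,1) = 65.
Main diagonal must total 465; the given cells sum to 328, so (4,4) = 137.
Row 4 needs 465; the known cells sum to 404, so (4,5) = 61.
From column 4, 465 − (81 + 105 + 137 + 49) gives (2,4) = 93.
Anti-diagonal must total 465; the given cells sum to 380, so (1,5) = 85.
Row 1: 109 + 57 + 81 + 85 + ? = 465, so (1,2) = 133.
The remaining cell in column 2 is (5,2) = 465 − 344 = 121.
Column 5 needs 465; the known cells sum to 348, so (2,5) = 117.
The remaining cell in row 2 is (2,3) = 465 − 396 = 69.
Row 5 must total 465; the given cells sum to 340, so (5,3) = 125.

109 133 57 81 85 / 141 45 69 93 117 / 53 77 101 105 129 / 65 89 113 137 61 / 97 121 125 49 73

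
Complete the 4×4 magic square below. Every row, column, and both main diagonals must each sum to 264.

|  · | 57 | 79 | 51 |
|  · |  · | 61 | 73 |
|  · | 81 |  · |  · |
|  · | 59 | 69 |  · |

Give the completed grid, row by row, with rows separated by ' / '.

77 57 79 51 / 63 67 61 73 / 53 81 55 75 / 71 59 69 65

From row 1, 264 − (57 + 79 + 51) gives (1,1) = 77.
From column 2, 264 − (57 + 81 + 59) gives (2,2) = 67.
From column 3, 264 − (79 + 61 + 69) gives (3,3) = 55.
Using main diagonal: 77 + 67 + 55 + ? → (4,4) = 264 − 199 = 65.
The remaining cell in anti-diagonal is (4,1) = 264 − 193 = 71.
The remaining cell in row 2 is (2,1) = 264 − 201 = 63.
The remaining cell in column 1 is (3,1) = 264 − 211 = 53.
Using column 4: 51 + 73 + 65 + ? → (3,4) = 264 − 189 = 75.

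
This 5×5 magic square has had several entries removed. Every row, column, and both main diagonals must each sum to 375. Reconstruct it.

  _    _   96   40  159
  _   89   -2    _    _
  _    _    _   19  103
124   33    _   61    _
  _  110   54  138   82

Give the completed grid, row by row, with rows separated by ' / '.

Row 5 needs 375; the known cells sum to 384, so (5,1) = -9.
From column 4, 375 − (40 + 19 + 61 + 138) gives (2,4) = 117.
The remaining cell in anti-diagonal is (3,3) = 375 − 300 = 75.
Column 3: 96 + (-2) + 75 + 54 + ? = 375, so (4,3) = 152.
Main diagonal: 89 + 75 + 61 + 82 + ? = 375, so (1,1) = 68.
Row 1 needs 375; the known cells sum to 363, so (1,2) = 12.
Row 4 needs 375; the known cells sum to 370, so (4,5) = 5.
Column 2: 12 + 89 + 33 + 110 + ? = 375, so (3,2) = 131.
Using column 5: 159 + 103 + 5 + 82 + ? → (2,5) = 375 − 349 = 26.
Row 2 needs 375; the known cells sum to 230, so (2,1) = 145.
Row 3: 131 + 75 + 19 + 103 + ? = 375, so (3,1) = 47.

68 12 96 40 159 / 145 89 -2 117 26 / 47 131 75 19 103 / 124 33 152 61 5 / -9 110 54 138 82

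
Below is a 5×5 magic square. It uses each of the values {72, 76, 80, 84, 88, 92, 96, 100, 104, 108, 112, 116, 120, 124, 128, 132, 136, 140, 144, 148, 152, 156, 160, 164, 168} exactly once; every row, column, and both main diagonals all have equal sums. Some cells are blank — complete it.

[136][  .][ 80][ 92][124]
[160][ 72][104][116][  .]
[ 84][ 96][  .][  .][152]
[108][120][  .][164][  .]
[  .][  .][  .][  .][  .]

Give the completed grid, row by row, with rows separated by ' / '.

136 168 80 92 124 / 160 72 104 116 148 / 84 96 128 140 152 / 108 120 132 164 76 / 112 144 156 88 100

The 25 entries sum to 3000, so each line sums to 3000/5 = 600.
Row 1 must total 600; the given cells sum to 432, so (1,2) = 168.
From row 2, 600 − (160 + 72 + 104 + 116) gives (2,5) = 148.
From column 1, 600 − (136 + 160 + 84 + 108) gives (5,1) = 112.
From column 2, 600 − (168 + 72 + 96 + 120) gives (5,2) = 144.
Using anti-diagonal: 124 + 116 + 120 + 112 + ? → (3,3) = 600 − 472 = 128.
From row 3, 600 − (84 + 96 + 128 + 152) gives (3,4) = 140.
Column 4 must total 600; the given cells sum to 512, so (5,4) = 88.
Main diagonal: 136 + 72 + 128 + 164 + ? = 600, so (5,5) = 100.
The remaining cell in row 5 is (5,3) = 600 − 444 = 156.
The remaining cell in column 3 is (4,3) = 600 − 468 = 132.
From column 5, 600 − (124 + 148 + 152 + 100) gives (4,5) = 76.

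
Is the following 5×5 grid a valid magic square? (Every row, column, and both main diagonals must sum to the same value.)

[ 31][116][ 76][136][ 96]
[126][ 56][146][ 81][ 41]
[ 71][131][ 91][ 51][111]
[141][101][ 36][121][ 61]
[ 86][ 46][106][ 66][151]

Row 1: 31 + 116 + 76 + 136 + 96 = 455.
Row 2: 126 + 56 + 146 + 81 + 41 = 450.
Row 3: 71 + 131 + 91 + 51 + 111 = 455.
Row 4: 141 + 101 + 36 + 121 + 61 = 460.
Row 5: 86 + 46 + 106 + 66 + 151 = 455.
Column 1: 31 + 126 + 71 + 141 + 86 = 455.
Column 2: 116 + 56 + 131 + 101 + 46 = 450.
Column 3: 76 + 146 + 91 + 36 + 106 = 455.
Column 4: 136 + 81 + 51 + 121 + 66 = 455.
Column 5: 96 + 41 + 111 + 61 + 151 = 460.
Main diagonal: 31 + 56 + 91 + 121 + 151 = 450.
Anti-diagonal: 96 + 81 + 91 + 101 + 86 = 455.

No — column 2 sums to 450 but column 3 sums to 455.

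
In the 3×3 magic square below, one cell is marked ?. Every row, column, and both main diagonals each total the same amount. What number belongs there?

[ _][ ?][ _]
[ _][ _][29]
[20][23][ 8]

11

Row 3 is complete and sums to 51; that is the magic constant.
Column 3 needs 51; the known cells sum to 37, so (1,3) = 14.
Using anti-diagonal: 14 + 20 + ? → (2,2) = 51 − 34 = 17.
Row 2: 17 + 29 + ? = 51, so (2,1) = 5.
Column 1: 5 + 20 + ? = 51, so (1,1) = 26.
Using column 2: 17 + 23 + ? → (1,2) = 51 − 40 = 11.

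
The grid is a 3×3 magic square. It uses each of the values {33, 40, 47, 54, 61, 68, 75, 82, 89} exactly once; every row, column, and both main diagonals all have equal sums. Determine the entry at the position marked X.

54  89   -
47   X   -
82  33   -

The 9 entries sum to 549, so each line sums to 549/3 = 183.
Row 1: 54 + 89 + ? = 183, so (1,3) = 40.
Using row 3: 82 + 33 + ? → (3,3) = 183 − 115 = 68.
From column 2, 183 − (89 + 33) gives (2,2) = 61.

61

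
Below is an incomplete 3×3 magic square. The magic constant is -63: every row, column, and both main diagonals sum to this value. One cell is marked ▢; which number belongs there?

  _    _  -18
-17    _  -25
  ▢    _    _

Row 2: -17 + (-25) + ? = -63, so (2,2) = -21.
From column 3, -63 − (-18 + (-25)) gives (3,3) = -20.
Main diagonal needs -63; the known cells sum to -41, so (1,1) = -22.
The remaining cell in anti-diagonal is (3,1) = -63 − (-39) = -24.

-24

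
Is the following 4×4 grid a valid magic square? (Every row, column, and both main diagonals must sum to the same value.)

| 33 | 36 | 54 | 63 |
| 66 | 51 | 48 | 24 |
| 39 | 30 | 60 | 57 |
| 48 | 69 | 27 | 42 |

Row 1: 33 + 36 + 54 + 63 = 186.
Row 2: 66 + 51 + 48 + 24 = 189.
Row 3: 39 + 30 + 60 + 57 = 186.
Row 4: 48 + 69 + 27 + 42 = 186.
Column 1: 33 + 66 + 39 + 48 = 186.
Column 2: 36 + 51 + 30 + 69 = 186.
Column 3: 54 + 48 + 60 + 27 = 189.
Column 4: 63 + 24 + 57 + 42 = 186.
Main diagonal: 33 + 51 + 60 + 42 = 186.
Anti-diagonal: 63 + 48 + 30 + 48 = 189.

No — row 3 sums to 186 but row 2 sums to 189.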